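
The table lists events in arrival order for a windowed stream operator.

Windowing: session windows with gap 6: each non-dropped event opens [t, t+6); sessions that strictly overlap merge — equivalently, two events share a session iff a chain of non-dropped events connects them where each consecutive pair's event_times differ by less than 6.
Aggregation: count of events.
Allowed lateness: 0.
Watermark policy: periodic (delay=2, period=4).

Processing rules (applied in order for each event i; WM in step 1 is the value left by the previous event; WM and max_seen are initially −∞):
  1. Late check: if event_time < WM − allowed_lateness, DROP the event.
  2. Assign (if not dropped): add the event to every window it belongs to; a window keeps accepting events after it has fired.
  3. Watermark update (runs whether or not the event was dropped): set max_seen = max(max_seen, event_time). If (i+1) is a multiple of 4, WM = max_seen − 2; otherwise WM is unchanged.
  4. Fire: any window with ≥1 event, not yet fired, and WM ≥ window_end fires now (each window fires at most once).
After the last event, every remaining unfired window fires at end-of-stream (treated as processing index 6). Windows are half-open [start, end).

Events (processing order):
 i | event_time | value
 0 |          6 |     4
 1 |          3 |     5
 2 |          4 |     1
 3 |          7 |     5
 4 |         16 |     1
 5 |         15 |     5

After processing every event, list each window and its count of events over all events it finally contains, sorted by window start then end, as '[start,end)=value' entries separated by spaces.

i=0 t=6 v=4: → [6,12); WM=−∞
i=1 t=3 v=5: → [3,12); WM=−∞
i=2 t=4 v=1: → [3,12); WM=−∞
i=3 t=7 v=5: → [3,13); WM=5
i=4 t=16 v=1: → [16,22); WM=5
i=5 t=15 v=5: → [15,22); WM=5

[3,13)=4 [15,22)=2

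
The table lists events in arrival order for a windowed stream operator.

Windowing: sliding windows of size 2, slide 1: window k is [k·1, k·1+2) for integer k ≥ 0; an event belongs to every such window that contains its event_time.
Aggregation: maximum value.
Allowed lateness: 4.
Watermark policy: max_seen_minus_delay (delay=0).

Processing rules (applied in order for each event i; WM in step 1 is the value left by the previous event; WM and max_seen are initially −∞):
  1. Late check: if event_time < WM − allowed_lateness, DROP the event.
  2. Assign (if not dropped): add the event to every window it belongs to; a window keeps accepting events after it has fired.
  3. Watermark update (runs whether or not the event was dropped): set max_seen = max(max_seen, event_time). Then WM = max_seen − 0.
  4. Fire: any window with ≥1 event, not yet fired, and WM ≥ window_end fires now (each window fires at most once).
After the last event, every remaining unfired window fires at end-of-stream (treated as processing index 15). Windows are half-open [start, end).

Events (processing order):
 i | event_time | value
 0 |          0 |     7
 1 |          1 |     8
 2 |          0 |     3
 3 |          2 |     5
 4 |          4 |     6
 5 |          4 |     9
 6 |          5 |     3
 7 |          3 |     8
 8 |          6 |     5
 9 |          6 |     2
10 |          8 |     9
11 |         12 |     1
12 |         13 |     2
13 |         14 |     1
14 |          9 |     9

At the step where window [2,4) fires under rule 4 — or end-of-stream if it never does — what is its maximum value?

5

i=0 t=0 v=7: → [0,2); WM=0
i=1 t=1 v=8: → [1,3),[0,2); WM=1
i=2 t=0 v=3: → [0,2); WM=1
i=3 t=2 v=5: → [2,4),[1,3); WM=2; [0,2) fires=8
i=4 t=4 v=6: → [4,6),[3,5); WM=4; [1,3) fires=8 [2,4) fires=5
i=5 t=4 v=9: → [4,6),[3,5); WM=4
i=6 t=5 v=3: → [5,7),[4,6); WM=5; [3,5) fires=9
i=7 t=3 v=8: → [3,5),[2,4); WM=5
i=8 t=6 v=5: → [6,8),[5,7); WM=6; [4,6) fires=9
i=9 t=6 v=2: → [6,8),[5,7); WM=6
i=10 t=8 v=9: → [8,10),[7,9); WM=8; [5,7) fires=5 [6,8) fires=5
i=11 t=12 v=1: → [12,14),[11,13); WM=12; [7,9) fires=9 [8,10) fires=9
i=12 t=13 v=2: → [13,15),[12,14); WM=13; [11,13) fires=1
i=13 t=14 v=1: → [14,16),[13,15); WM=14; [12,14) fires=2
i=14 t=9 v=9: DROP (t<14-4); WM=14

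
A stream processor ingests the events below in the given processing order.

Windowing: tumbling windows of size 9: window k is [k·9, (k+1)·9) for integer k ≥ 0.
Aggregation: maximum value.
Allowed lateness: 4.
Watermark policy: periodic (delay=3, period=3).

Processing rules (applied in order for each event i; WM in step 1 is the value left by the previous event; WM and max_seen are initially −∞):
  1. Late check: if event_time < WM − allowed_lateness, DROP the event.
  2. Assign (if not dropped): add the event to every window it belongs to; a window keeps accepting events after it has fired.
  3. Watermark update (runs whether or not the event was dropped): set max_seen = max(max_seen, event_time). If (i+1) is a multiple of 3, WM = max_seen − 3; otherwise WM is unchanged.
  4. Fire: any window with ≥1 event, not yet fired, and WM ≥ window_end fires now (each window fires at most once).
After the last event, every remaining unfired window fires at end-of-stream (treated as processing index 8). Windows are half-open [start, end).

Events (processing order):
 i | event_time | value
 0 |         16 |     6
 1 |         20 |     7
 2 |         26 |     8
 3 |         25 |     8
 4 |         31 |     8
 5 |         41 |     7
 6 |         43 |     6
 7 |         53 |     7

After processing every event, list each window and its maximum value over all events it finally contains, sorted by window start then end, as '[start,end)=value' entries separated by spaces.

i=0 t=16 v=6: → [9,18); WM=−∞
i=1 t=20 v=7: → [18,27); WM=−∞
i=2 t=26 v=8: → [18,27); WM=23; [9,18) fires=6
i=3 t=25 v=8: → [18,27); WM=23
i=4 t=31 v=8: → [27,36); WM=23
i=5 t=41 v=7: → [36,45); WM=38; [18,27) fires=8 [27,36) fires=8
i=6 t=43 v=6: → [36,45); WM=38
i=7 t=53 v=7: → [45,54); WM=38

[9,18)=6 [18,27)=8 [27,36)=8 [36,45)=7 [45,54)=7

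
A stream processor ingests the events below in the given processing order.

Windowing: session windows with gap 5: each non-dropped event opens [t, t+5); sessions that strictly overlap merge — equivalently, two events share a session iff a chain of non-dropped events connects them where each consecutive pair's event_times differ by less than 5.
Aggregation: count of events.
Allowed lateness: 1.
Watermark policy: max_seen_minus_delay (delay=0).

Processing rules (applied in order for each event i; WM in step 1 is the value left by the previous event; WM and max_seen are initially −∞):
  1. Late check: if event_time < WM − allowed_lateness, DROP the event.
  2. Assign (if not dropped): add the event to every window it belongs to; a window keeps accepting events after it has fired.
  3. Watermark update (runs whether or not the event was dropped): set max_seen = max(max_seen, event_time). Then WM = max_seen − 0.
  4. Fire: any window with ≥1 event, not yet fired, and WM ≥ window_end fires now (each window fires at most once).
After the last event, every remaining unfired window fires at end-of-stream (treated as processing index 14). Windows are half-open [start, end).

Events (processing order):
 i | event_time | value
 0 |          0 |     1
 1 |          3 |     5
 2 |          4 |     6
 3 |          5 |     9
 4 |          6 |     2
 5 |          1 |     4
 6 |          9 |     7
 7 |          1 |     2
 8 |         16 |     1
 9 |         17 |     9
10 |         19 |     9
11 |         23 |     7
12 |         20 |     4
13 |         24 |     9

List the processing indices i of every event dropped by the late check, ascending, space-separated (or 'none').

5 7 12

i=0 t=0 v=1: → [0,5); WM=0
i=1 t=3 v=5: → [0,8); WM=3
i=2 t=4 v=6: → [0,9); WM=4
i=3 t=5 v=9: → [0,10); WM=5
i=4 t=6 v=2: → [0,11); WM=6
i=5 t=1 v=4: DROP (t<6-1); WM=6
i=6 t=9 v=7: → [0,14); WM=9
i=7 t=1 v=2: DROP (t<9-1); WM=9
i=8 t=16 v=1: → [16,21); WM=16
i=9 t=17 v=9: → [16,22); WM=17
i=10 t=19 v=9: → [16,24); WM=19
i=11 t=23 v=7: → [16,28); WM=23
i=12 t=20 v=4: DROP (t<23-1); WM=23
i=13 t=24 v=9: → [16,29); WM=24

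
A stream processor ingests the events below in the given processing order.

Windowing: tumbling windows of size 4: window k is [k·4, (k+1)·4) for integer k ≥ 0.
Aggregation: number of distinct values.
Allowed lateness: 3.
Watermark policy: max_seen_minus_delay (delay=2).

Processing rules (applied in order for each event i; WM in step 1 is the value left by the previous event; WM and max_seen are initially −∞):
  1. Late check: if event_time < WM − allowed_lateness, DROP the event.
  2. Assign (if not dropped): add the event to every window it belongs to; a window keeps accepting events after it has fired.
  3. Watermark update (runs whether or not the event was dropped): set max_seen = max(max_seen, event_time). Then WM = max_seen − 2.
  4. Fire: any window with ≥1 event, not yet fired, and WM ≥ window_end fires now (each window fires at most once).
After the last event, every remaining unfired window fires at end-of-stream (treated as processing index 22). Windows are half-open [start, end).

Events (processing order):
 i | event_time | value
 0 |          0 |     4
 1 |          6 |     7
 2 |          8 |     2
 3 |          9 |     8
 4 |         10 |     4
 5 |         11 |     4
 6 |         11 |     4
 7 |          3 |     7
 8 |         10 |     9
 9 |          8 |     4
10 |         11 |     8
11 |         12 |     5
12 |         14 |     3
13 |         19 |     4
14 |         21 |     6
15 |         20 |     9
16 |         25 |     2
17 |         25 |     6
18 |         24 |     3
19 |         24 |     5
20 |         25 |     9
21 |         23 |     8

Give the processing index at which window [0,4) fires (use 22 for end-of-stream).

i=0 t=0 v=4: → [0,4); WM=-2
i=1 t=6 v=7: → [4,8); WM=4; [0,4) fires=1
i=2 t=8 v=2: → [8,12); WM=6
i=3 t=9 v=8: → [8,12); WM=7
i=4 t=10 v=4: → [8,12); WM=8; [4,8) fires=1
i=5 t=11 v=4: → [8,12); WM=9
i=6 t=11 v=4: → [8,12); WM=9
i=7 t=3 v=7: DROP (t<9-3); WM=9
i=8 t=10 v=9: → [8,12); WM=9
i=9 t=8 v=4: → [8,12); WM=9
i=10 t=11 v=8: → [8,12); WM=9
i=11 t=12 v=5: → [12,16); WM=10
i=12 t=14 v=3: → [12,16); WM=12; [8,12) fires=4
i=13 t=19 v=4: → [16,20); WM=17; [12,16) fires=2
i=14 t=21 v=6: → [20,24); WM=19
i=15 t=20 v=9: → [20,24); WM=19
i=16 t=25 v=2: → [24,28); WM=23; [16,20) fires=1
i=17 t=25 v=6: → [24,28); WM=23
i=18 t=24 v=3: → [24,28); WM=23
i=19 t=24 v=5: → [24,28); WM=23
i=20 t=25 v=9: → [24,28); WM=23
i=21 t=23 v=8: → [20,24); WM=23

1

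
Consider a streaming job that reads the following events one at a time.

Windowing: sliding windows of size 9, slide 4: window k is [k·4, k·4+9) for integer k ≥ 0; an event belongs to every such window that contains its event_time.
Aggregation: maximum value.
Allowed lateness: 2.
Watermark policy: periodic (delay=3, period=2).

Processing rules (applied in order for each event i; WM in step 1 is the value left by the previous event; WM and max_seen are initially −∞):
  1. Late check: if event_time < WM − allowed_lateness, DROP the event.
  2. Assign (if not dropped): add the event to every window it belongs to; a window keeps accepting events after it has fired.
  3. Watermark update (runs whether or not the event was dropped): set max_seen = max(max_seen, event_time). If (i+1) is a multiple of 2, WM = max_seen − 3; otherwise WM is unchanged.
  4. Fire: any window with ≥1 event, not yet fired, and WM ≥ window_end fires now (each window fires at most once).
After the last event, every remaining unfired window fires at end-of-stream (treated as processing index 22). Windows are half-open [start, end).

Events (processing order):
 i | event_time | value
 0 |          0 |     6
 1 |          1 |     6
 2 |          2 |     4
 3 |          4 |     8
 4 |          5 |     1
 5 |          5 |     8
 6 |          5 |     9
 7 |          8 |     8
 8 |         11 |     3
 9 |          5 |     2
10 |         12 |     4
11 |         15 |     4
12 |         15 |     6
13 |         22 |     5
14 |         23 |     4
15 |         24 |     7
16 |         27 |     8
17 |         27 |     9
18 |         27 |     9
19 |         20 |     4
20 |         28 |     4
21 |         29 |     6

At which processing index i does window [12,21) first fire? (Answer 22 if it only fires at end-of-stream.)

i=0 t=0 v=6: → [0,9); WM=−∞
i=1 t=1 v=6: → [0,9); WM=-2
i=2 t=2 v=4: → [0,9); WM=-2
i=3 t=4 v=8: → [4,13),[0,9); WM=1
i=4 t=5 v=1: → [4,13),[0,9); WM=1
i=5 t=5 v=8: → [4,13),[0,9); WM=2
i=6 t=5 v=9: → [4,13),[0,9); WM=2
i=7 t=8 v=8: → [8,17),[4,13),[0,9); WM=5
i=8 t=11 v=3: → [8,17),[4,13); WM=5
i=9 t=5 v=2: → [4,13),[0,9); WM=8
i=10 t=12 v=4: → [12,21),[8,17),[4,13); WM=8
i=11 t=15 v=4: → [12,21),[8,17); WM=12; [0,9) fires=9
i=12 t=15 v=6: → [12,21),[8,17); WM=12
i=13 t=22 v=5: → [20,29),[16,25); WM=19; [4,13) fires=9 [8,17) fires=8
i=14 t=23 v=4: → [20,29),[16,25); WM=19
i=15 t=24 v=7: → [24,33),[20,29),[16,25); WM=21; [12,21) fires=6
i=16 t=27 v=8: → [24,33),[20,29); WM=21
i=17 t=27 v=9: → [24,33),[20,29); WM=24
i=18 t=27 v=9: → [24,33),[20,29); WM=24
i=19 t=20 v=4: DROP (t<24-2); WM=24
i=20 t=28 v=4: → [28,37),[24,33),[20,29); WM=24
i=21 t=29 v=6: → [28,37),[24,33); WM=26; [16,25) fires=7

15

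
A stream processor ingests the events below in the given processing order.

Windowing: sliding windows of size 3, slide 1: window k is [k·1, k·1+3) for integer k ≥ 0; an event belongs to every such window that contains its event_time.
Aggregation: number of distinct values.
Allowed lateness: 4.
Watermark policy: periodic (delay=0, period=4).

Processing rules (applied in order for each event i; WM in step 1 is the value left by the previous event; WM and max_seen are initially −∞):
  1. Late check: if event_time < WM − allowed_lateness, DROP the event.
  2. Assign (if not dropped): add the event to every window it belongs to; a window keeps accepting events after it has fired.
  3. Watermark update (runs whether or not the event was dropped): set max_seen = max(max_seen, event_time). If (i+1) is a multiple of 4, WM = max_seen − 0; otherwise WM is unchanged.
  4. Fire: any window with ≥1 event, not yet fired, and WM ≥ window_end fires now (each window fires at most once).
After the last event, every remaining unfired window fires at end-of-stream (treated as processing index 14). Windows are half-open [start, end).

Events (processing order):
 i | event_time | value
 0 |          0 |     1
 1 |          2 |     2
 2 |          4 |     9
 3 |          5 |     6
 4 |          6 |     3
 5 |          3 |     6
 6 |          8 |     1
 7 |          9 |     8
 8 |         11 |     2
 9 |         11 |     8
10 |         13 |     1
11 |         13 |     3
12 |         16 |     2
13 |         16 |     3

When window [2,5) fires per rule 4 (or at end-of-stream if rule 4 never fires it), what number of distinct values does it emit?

2

i=0 t=0 v=1: → [0,3); WM=−∞
i=1 t=2 v=2: → [2,5),[1,4),[0,3); WM=−∞
i=2 t=4 v=9: → [4,7),[3,6),[2,5); WM=−∞
i=3 t=5 v=6: → [5,8),[4,7),[3,6); WM=5; [0,3) fires=2 [1,4) fires=1 [2,5) fires=2
i=4 t=6 v=3: → [6,9),[5,8),[4,7); WM=5
i=5 t=3 v=6: → [3,6),[2,5),[1,4); WM=5
i=6 t=8 v=1: → [8,11),[7,10),[6,9); WM=5
i=7 t=9 v=8: → [9,12),[8,11),[7,10); WM=9; [3,6) fires=2 [4,7) fires=3 [5,8) fires=2 [6,9) fires=2
i=8 t=11 v=2: → [11,14),[10,13),[9,12); WM=9
i=9 t=11 v=8: → [11,14),[10,13),[9,12); WM=9
i=10 t=13 v=1: → [13,16),[12,15),[11,14); WM=9
i=11 t=13 v=3: → [13,16),[12,15),[11,14); WM=13; [7,10) fires=2 [8,11) fires=2 [9,12) fires=2 [10,13) fires=2
i=12 t=16 v=2: → [16,19),[15,18),[14,17); WM=13
i=13 t=16 v=3: → [16,19),[15,18),[14,17); WM=13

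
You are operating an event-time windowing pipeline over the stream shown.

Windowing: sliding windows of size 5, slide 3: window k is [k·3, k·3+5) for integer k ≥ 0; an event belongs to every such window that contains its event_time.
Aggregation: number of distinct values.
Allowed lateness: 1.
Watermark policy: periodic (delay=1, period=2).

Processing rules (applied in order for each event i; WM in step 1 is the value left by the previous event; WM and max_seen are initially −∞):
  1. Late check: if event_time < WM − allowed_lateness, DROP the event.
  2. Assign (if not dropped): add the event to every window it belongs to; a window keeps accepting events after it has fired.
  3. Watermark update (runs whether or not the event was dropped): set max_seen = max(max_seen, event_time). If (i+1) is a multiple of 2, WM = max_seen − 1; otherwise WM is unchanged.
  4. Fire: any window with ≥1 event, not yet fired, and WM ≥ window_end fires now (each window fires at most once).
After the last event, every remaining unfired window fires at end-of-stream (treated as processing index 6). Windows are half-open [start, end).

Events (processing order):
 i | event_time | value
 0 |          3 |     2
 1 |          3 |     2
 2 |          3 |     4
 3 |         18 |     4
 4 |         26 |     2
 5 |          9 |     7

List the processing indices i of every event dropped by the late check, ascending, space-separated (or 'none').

i=0 t=3 v=2: → [3,8),[0,5); WM=−∞
i=1 t=3 v=2: → [3,8),[0,5); WM=2
i=2 t=3 v=4: → [3,8),[0,5); WM=2
i=3 t=18 v=4: → [18,23),[15,20); WM=17; [0,5) fires=2 [3,8) fires=2
i=4 t=26 v=2: → [24,29); WM=17
i=5 t=9 v=7: DROP (t<17-1); WM=25; [15,20) fires=1 [18,23) fires=1

5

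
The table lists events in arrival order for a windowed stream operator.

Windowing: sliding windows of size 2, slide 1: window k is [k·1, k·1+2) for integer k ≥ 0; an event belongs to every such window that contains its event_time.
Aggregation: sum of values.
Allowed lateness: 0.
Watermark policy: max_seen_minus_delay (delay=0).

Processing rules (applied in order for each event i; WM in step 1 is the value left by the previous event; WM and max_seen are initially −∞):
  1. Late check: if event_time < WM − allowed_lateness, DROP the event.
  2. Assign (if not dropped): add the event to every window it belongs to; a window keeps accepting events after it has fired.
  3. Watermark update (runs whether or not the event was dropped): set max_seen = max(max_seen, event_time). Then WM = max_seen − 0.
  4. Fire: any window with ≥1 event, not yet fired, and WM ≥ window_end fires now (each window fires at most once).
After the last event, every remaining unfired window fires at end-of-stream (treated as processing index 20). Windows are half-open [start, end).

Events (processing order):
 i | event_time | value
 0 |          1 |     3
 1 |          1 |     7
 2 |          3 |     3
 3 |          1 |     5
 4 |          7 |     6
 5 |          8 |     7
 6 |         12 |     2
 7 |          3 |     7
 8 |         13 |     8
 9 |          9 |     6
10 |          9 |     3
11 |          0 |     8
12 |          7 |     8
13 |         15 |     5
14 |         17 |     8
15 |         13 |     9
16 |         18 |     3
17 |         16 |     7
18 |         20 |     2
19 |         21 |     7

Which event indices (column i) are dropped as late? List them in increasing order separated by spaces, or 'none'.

i=0 t=1 v=3: → [1,3),[0,2); WM=1
i=1 t=1 v=7: → [1,3),[0,2); WM=1
i=2 t=3 v=3: → [3,5),[2,4); WM=3; [0,2) fires=10 [1,3) fires=10
i=3 t=1 v=5: DROP (t<3-0); WM=3
i=4 t=7 v=6: → [7,9),[6,8); WM=7; [2,4) fires=3 [3,5) fires=3
i=5 t=8 v=7: → [8,10),[7,9); WM=8; [6,8) fires=6
i=6 t=12 v=2: → [12,14),[11,13); WM=12; [7,9) fires=13 [8,10) fires=7
i=7 t=3 v=7: DROP (t<12-0); WM=12
i=8 t=13 v=8: → [13,15),[12,14); WM=13; [11,13) fires=2
i=9 t=9 v=6: DROP (t<13-0); WM=13
i=10 t=9 v=3: DROP (t<13-0); WM=13
i=11 t=0 v=8: DROP (t<13-0); WM=13
i=12 t=7 v=8: DROP (t<13-0); WM=13
i=13 t=15 v=5: → [15,17),[14,16); WM=15; [12,14) fires=10 [13,15) fires=8
i=14 t=17 v=8: → [17,19),[16,18); WM=17; [14,16) fires=5 [15,17) fires=5
i=15 t=13 v=9: DROP (t<17-0); WM=17
i=16 t=18 v=3: → [18,20),[17,19); WM=18; [16,18) fires=8
i=17 t=16 v=7: DROP (t<18-0); WM=18
i=18 t=20 v=2: → [20,22),[19,21); WM=20; [17,19) fires=11 [18,20) fires=3
i=19 t=21 v=7: → [21,23),[20,22); WM=21; [19,21) fires=2

3 7 9 10 11 12 15 17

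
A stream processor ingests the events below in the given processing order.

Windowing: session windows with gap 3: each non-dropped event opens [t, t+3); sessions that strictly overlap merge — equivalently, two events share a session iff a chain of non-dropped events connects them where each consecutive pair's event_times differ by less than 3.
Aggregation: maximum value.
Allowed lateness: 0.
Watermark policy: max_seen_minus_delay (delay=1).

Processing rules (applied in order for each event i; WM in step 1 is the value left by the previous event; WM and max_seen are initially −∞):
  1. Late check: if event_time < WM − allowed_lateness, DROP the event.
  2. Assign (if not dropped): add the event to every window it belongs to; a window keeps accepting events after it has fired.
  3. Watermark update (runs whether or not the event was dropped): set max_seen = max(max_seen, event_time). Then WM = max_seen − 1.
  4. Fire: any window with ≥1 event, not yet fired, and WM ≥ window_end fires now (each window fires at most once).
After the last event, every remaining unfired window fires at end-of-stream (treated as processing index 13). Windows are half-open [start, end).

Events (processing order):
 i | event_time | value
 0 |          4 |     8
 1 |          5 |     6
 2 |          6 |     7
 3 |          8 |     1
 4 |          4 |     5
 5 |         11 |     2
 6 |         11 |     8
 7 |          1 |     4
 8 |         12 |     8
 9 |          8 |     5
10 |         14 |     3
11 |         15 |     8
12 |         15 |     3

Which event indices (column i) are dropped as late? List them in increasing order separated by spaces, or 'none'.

4 7 9

i=0 t=4 v=8: → [4,7); WM=3
i=1 t=5 v=6: → [4,8); WM=4
i=2 t=6 v=7: → [4,9); WM=5
i=3 t=8 v=1: → [4,11); WM=7
i=4 t=4 v=5: DROP (t<7-0); WM=7
i=5 t=11 v=2: → [11,14); WM=10
i=6 t=11 v=8: → [11,14); WM=10
i=7 t=1 v=4: DROP (t<10-0); WM=10
i=8 t=12 v=8: → [11,15); WM=11
i=9 t=8 v=5: DROP (t<11-0); WM=11
i=10 t=14 v=3: → [11,17); WM=13
i=11 t=15 v=8: → [11,18); WM=14
i=12 t=15 v=3: → [11,18); WM=14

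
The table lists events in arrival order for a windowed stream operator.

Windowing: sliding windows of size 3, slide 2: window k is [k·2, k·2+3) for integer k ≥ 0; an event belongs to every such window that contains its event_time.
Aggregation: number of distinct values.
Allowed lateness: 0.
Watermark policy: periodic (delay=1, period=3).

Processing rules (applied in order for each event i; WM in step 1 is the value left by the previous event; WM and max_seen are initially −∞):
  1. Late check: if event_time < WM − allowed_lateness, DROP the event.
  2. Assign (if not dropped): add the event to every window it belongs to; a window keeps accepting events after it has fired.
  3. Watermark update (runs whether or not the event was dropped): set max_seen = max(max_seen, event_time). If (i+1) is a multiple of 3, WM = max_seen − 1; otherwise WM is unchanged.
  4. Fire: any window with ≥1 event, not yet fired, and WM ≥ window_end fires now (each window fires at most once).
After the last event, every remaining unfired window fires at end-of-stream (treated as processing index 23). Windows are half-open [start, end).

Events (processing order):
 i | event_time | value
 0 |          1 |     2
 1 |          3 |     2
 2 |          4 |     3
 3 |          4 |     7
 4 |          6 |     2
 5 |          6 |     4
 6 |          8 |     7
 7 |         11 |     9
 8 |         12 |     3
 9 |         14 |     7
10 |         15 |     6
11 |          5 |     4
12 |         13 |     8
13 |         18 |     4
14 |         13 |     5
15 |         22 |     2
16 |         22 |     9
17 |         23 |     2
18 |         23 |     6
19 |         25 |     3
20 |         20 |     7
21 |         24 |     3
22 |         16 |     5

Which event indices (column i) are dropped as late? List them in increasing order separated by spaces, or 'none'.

11 12 14 20 22

i=0 t=1 v=2: → [0,3); WM=−∞
i=1 t=3 v=2: → [2,5); WM=−∞
i=2 t=4 v=3: → [4,7),[2,5); WM=3; [0,3) fires=1
i=3 t=4 v=7: → [4,7),[2,5); WM=3
i=4 t=6 v=2: → [6,9),[4,7); WM=3
i=5 t=6 v=4: → [6,9),[4,7); WM=5; [2,5) fires=3
i=6 t=8 v=7: → [8,11),[6,9); WM=5
i=7 t=11 v=9: → [10,13); WM=5
i=8 t=12 v=3: → [12,15),[10,13); WM=11; [4,7) fires=4 [6,9) fires=3 [8,11) fires=1
i=9 t=14 v=7: → [14,17),[12,15); WM=11
i=10 t=15 v=6: → [14,17); WM=11
i=11 t=5 v=4: DROP (t<11-0); WM=14; [10,13) fires=2
i=12 t=13 v=8: DROP (t<14-0); WM=14
i=13 t=18 v=4: → [18,21),[16,19); WM=14
i=14 t=13 v=5: DROP (t<14-0); WM=17; [12,15) fires=2 [14,17) fires=2
i=15 t=22 v=2: → [22,25),[20,23); WM=17
i=16 t=22 v=9: → [22,25),[20,23); WM=17
i=17 t=23 v=2: → [22,25); WM=22; [16,19) fires=1 [18,21) fires=1
i=18 t=23 v=6: → [22,25); WM=22
i=19 t=25 v=3: → [24,27); WM=22
i=20 t=20 v=7: DROP (t<22-0); WM=24; [20,23) fires=2
i=21 t=24 v=3: → [24,27),[22,25); WM=24
i=22 t=16 v=5: DROP (t<24-0); WM=24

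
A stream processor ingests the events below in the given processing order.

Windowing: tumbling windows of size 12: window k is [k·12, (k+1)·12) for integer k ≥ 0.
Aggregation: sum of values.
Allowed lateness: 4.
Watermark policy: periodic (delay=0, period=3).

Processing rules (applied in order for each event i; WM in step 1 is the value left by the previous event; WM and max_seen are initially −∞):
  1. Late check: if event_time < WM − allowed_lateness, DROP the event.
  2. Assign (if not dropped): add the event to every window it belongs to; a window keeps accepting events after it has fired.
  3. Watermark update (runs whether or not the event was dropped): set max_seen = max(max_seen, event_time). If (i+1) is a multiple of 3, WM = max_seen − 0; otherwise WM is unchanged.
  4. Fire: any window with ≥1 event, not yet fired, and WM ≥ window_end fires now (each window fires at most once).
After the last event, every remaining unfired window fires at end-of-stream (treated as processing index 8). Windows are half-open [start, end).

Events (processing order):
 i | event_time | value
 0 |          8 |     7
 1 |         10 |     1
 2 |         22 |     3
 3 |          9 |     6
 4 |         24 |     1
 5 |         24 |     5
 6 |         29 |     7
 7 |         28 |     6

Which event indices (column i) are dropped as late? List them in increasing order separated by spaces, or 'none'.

i=0 t=8 v=7: → [0,12); WM=−∞
i=1 t=10 v=1: → [0,12); WM=−∞
i=2 t=22 v=3: → [12,24); WM=22; [0,12) fires=8
i=3 t=9 v=6: DROP (t<22-4); WM=22
i=4 t=24 v=1: → [24,36); WM=22
i=5 t=24 v=5: → [24,36); WM=24; [12,24) fires=3
i=6 t=29 v=7: → [24,36); WM=24
i=7 t=28 v=6: → [24,36); WM=24

3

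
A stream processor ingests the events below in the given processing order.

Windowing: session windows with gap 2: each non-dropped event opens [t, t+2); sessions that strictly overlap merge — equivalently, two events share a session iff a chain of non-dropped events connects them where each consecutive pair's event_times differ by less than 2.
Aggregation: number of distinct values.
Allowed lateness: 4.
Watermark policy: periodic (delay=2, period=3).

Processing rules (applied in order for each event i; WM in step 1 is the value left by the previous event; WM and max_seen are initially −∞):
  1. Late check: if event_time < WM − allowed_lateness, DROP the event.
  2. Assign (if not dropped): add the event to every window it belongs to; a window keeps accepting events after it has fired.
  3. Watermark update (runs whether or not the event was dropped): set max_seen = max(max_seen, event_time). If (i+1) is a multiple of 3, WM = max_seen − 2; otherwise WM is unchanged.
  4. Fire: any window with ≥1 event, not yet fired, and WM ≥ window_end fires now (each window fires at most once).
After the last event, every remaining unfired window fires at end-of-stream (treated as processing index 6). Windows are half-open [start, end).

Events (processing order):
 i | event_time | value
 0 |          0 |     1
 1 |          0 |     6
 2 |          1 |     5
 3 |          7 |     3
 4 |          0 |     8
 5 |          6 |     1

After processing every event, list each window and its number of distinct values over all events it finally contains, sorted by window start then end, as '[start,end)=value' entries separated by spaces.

i=0 t=0 v=1: → [0,2); WM=−∞
i=1 t=0 v=6: → [0,2); WM=−∞
i=2 t=1 v=5: → [0,3); WM=-1
i=3 t=7 v=3: → [7,9); WM=-1
i=4 t=0 v=8: → [0,3); WM=-1
i=5 t=6 v=1: → [6,9); WM=5

[0,3)=4 [6,9)=2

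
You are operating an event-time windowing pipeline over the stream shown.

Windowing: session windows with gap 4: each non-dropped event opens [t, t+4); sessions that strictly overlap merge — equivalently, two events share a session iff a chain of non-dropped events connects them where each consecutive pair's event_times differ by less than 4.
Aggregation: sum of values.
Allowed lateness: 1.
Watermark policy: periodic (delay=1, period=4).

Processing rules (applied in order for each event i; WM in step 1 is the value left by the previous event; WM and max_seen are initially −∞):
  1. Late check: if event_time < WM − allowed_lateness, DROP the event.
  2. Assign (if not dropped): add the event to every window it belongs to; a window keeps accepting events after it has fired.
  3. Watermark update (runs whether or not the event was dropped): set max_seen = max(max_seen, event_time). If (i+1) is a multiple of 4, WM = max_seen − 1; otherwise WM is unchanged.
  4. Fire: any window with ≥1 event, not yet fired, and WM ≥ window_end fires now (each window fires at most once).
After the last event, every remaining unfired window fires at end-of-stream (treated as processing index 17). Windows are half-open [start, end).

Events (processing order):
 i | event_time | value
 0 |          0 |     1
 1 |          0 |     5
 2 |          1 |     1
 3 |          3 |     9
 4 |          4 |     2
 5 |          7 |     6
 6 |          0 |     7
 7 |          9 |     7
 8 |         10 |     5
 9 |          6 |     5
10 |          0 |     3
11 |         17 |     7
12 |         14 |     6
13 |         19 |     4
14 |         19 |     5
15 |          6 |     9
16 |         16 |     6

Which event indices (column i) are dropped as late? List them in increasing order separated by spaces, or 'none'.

6 9 10 12 15 16

i=0 t=0 v=1: → [0,4); WM=−∞
i=1 t=0 v=5: → [0,4); WM=−∞
i=2 t=1 v=1: → [0,5); WM=−∞
i=3 t=3 v=9: → [0,7); WM=2
i=4 t=4 v=2: → [0,8); WM=2
i=5 t=7 v=6: → [0,11); WM=2
i=6 t=0 v=7: DROP (t<2-1); WM=2
i=7 t=9 v=7: → [0,13); WM=8
i=8 t=10 v=5: → [0,14); WM=8
i=9 t=6 v=5: DROP (t<8-1); WM=8
i=10 t=0 v=3: DROP (t<8-1); WM=8
i=11 t=17 v=7: → [17,21); WM=16
i=12 t=14 v=6: DROP (t<16-1); WM=16
i=13 t=19 v=4: → [17,23); WM=16
i=14 t=19 v=5: → [17,23); WM=16
i=15 t=6 v=9: DROP (t<16-1); WM=18
i=16 t=16 v=6: DROP (t<18-1); WM=18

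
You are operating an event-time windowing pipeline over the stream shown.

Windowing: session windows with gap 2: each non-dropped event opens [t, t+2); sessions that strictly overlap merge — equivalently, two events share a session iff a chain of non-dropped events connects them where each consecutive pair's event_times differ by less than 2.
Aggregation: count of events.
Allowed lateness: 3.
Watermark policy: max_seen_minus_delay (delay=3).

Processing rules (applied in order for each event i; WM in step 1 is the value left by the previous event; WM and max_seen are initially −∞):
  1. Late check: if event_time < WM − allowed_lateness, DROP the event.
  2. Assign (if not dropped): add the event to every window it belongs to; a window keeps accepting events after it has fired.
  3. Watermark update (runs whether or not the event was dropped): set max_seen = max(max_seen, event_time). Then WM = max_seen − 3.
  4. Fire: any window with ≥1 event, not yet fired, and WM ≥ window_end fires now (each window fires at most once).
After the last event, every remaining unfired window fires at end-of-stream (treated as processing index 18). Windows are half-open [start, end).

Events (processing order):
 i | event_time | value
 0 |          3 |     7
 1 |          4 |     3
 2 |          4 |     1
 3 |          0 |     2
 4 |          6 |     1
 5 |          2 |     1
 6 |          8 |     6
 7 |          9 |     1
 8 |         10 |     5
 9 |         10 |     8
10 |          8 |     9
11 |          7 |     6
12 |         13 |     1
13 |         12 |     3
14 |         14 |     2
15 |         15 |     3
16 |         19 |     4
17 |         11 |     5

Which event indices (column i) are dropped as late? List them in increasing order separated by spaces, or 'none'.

17

i=0 t=3 v=7: → [3,5); WM=0
i=1 t=4 v=3: → [3,6); WM=1
i=2 t=4 v=1: → [3,6); WM=1
i=3 t=0 v=2: → [0,2); WM=1
i=4 t=6 v=1: → [6,8); WM=3
i=5 t=2 v=1: → [2,6); WM=3
i=6 t=8 v=6: → [8,10); WM=5
i=7 t=9 v=1: → [8,11); WM=6
i=8 t=10 v=5: → [8,12); WM=7
i=9 t=10 v=8: → [8,12); WM=7
i=10 t=8 v=9: → [8,12); WM=7
i=11 t=7 v=6: → [6,12); WM=7
i=12 t=13 v=1: → [13,15); WM=10
i=13 t=12 v=3: → [12,15); WM=10
i=14 t=14 v=2: → [12,16); WM=11
i=15 t=15 v=3: → [12,17); WM=12
i=16 t=19 v=4: → [19,21); WM=16
i=17 t=11 v=5: DROP (t<16-3); WM=16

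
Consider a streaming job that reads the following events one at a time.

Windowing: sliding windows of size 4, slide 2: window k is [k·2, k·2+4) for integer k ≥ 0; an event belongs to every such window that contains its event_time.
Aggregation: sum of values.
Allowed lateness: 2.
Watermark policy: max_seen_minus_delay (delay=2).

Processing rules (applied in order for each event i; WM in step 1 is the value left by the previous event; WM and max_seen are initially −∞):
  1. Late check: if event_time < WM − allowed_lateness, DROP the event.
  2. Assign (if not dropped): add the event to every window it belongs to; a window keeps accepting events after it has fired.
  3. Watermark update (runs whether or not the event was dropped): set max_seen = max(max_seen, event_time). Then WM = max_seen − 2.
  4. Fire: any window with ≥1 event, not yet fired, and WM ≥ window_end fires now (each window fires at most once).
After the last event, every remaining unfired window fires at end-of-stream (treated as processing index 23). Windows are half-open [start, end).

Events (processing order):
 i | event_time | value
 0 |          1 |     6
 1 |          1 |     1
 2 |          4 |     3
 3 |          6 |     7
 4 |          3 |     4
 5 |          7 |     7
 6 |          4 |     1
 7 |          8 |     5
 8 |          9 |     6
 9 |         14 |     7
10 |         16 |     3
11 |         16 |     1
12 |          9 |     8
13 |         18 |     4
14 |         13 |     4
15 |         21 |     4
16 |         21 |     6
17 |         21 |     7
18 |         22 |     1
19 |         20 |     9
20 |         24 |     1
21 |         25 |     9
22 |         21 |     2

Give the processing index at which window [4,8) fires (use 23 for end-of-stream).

9

i=0 t=1 v=6: → [0,4); WM=-1
i=1 t=1 v=1: → [0,4); WM=-1
i=2 t=4 v=3: → [4,8),[2,6); WM=2
i=3 t=6 v=7: → [6,10),[4,8); WM=4; [0,4) fires=7
i=4 t=3 v=4: → [2,6),[0,4); WM=4
i=5 t=7 v=7: → [6,10),[4,8); WM=5
i=6 t=4 v=1: → [4,8),[2,6); WM=5
i=7 t=8 v=5: → [8,12),[6,10); WM=6; [2,6) fires=8
i=8 t=9 v=6: → [8,12),[6,10); WM=7
i=9 t=14 v=7: → [14,18),[12,16); WM=12; [4,8) fires=18 [6,10) fires=25 [8,12) fires=11
i=10 t=16 v=3: → [16,20),[14,18); WM=14
i=11 t=16 v=1: → [16,20),[14,18); WM=14
i=12 t=9 v=8: DROP (t<14-2); WM=14
i=13 t=18 v=4: → [18,22),[16,20); WM=16; [12,16) fires=7
i=14 t=13 v=4: DROP (t<16-2); WM=16
i=15 t=21 v=4: → [20,24),[18,22); WM=19; [14,18) fires=11
i=16 t=21 v=6: → [20,24),[18,22); WM=19
i=17 t=21 v=7: → [20,24),[18,22); WM=19
i=18 t=22 v=1: → [22,26),[20,24); WM=20; [16,20) fires=8
i=19 t=20 v=9: → [20,24),[18,22); WM=20
i=20 t=24 v=1: → [24,28),[22,26); WM=22; [18,22) fires=30
i=21 t=25 v=9: → [24,28),[22,26); WM=23
i=22 t=21 v=2: → [20,24),[18,22); WM=23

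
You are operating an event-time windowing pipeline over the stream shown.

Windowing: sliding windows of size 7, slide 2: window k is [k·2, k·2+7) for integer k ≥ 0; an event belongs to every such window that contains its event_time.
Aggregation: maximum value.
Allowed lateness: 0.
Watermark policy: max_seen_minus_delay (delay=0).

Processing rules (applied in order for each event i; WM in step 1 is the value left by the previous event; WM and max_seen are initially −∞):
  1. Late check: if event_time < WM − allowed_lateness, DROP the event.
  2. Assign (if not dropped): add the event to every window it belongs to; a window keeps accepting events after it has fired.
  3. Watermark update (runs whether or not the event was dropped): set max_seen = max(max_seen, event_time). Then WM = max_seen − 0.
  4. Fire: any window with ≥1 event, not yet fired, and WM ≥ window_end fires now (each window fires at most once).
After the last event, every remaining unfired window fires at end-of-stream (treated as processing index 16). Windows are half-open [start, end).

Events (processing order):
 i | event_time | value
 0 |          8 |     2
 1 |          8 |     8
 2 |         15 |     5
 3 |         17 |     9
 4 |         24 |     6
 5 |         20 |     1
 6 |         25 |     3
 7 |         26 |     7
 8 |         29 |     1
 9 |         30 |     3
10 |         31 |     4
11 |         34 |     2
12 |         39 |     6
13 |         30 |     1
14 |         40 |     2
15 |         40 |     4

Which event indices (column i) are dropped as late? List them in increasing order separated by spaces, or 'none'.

i=0 t=8 v=2: → [8,15),[6,13),[4,11),[2,9); WM=8
i=1 t=8 v=8: → [8,15),[6,13),[4,11),[2,9); WM=8
i=2 t=15 v=5: → [14,21),[12,19),[10,17); WM=15; [2,9) fires=8 [4,11) fires=8 [6,13) fires=8 [8,15) fires=8
i=3 t=17 v=9: → [16,23),[14,21),[12,19); WM=17; [10,17) fires=5
i=4 t=24 v=6: → [24,31),[22,29),[20,27),[18,25); WM=24; [12,19) fires=9 [14,21) fires=9 [16,23) fires=9
i=5 t=20 v=1: DROP (t<24-0); WM=24
i=6 t=25 v=3: → [24,31),[22,29),[20,27); WM=25; [18,25) fires=6
i=7 t=26 v=7: → [26,33),[24,31),[22,29),[20,27); WM=26
i=8 t=29 v=1: → [28,35),[26,33),[24,31); WM=29; [20,27) fires=7 [22,29) fires=7
i=9 t=30 v=3: → [30,37),[28,35),[26,33),[24,31); WM=30
i=10 t=31 v=4: → [30,37),[28,35),[26,33); WM=31; [24,31) fires=7
i=11 t=34 v=2: → [34,41),[32,39),[30,37),[28,35); WM=34; [26,33) fires=7
i=12 t=39 v=6: → [38,45),[36,43),[34,41); WM=39; [28,35) fires=4 [30,37) fires=4 [32,39) fires=2
i=13 t=30 v=1: DROP (t<39-0); WM=39
i=14 t=40 v=2: → [40,47),[38,45),[36,43),[34,41); WM=40
i=15 t=40 v=4: → [40,47),[38,45),[36,43),[34,41); WM=40

5 13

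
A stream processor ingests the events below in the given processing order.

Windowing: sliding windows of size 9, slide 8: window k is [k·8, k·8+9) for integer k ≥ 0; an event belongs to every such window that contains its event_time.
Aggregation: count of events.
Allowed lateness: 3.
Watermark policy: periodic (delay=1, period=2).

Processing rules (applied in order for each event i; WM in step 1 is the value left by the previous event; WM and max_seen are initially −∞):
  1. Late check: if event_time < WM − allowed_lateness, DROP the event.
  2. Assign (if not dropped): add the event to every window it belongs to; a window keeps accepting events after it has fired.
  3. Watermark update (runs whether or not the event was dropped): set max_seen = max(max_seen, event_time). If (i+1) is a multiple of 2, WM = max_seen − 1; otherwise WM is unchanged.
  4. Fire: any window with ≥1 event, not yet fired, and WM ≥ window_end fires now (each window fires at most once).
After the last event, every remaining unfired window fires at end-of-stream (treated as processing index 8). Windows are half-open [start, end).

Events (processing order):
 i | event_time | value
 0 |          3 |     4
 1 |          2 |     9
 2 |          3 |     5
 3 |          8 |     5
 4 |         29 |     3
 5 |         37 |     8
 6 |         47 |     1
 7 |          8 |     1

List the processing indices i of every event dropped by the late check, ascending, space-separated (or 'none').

7

i=0 t=3 v=4: → [0,9); WM=−∞
i=1 t=2 v=9: → [0,9); WM=2
i=2 t=3 v=5: → [0,9); WM=2
i=3 t=8 v=5: → [8,17),[0,9); WM=7
i=4 t=29 v=3: → [24,33); WM=7
i=5 t=37 v=8: → [32,41); WM=36; [0,9) fires=4 [8,17) fires=1 [24,33) fires=1
i=6 t=47 v=1: → [40,49); WM=36
i=7 t=8 v=1: DROP (t<36-3); WM=46; [32,41) fires=1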